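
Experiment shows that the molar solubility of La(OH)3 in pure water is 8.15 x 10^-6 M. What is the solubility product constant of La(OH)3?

1.19e-19

La(OH)3(s) ⇌ La^3+(aq) + 3 OH^-(aq)
Let s = molar solubility. Then [La^3+] = s and [OH^-] = 3s.
Ksp = [La^3+][OH^-]^3
Ksp = s(3s)^3 = 27s^4
With s = 8.15 × 10^-6: Ksp = 1.19 x 10^-19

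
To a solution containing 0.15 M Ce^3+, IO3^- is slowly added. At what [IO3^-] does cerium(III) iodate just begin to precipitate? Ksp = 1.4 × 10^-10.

9.8 × 10^-4 M

Ce(IO3)3(s) ⇌ Ce^3+ + 3 IO3^-
Ksp = [Ce^3+][IO3^-]^3
Precipitation begins when Q = Ksp. With [Ce^3+] = 0.15 M:
1.4 × 10^-10 = (0.15) × [IO3^-]^3
[IO3^-] = (1.4 × 10^-10 / 1.5 x 10^-1)^(1/3) = 9.8 × 10^-4 M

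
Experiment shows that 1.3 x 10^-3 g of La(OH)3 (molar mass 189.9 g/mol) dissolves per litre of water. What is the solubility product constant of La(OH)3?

Molar solubility s = (1.3 × 10^-3 g/L) / (189.9 g/mol) = 6.85 × 10^-6 M.
La(OH)3(s) ⇌ La^3+(aq) + 3 OH^-(aq)
Let s = molar solubility. Then [La^3+] = s and [OH^-] = 3s.
Ksp = [La^3+][OH^-]^3
So Ksp = s × (3s)^3 = 27s^4
Ksp = 27 × (6.85 × 10^-6)^4 = 5.9 × 10^-20

5.9 x 10^-20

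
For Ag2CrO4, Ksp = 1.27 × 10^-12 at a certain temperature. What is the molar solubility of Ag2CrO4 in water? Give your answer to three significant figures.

6.82 × 10^-5 M

Ag2CrO4(s) <=> 2 Ag^+(aq) + CrO4^2-(aq)
Ksp = [Ag^+]^2[CrO4^2-]
Let s = molar solubility. Then [Ag^+] = 2s and [CrO4^2-] = s.
Substituting: Ksp = (2s)^2s = 4s^3
s^3 = 1.27 × 10^-12 / 4, so s = 6.82 × 10^-5 M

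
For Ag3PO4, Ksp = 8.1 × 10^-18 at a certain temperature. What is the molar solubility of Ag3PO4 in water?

Ag3PO4(s) ⇌ 3 Ag^+ + PO4^3-
Ksp = [Ag^+]^3[PO4^3-]
If s mol/L of Ag3PO4 dissolves, [Ag^+] = 3s and [PO4^3-] = s.
So Ksp = (3s)^3 × s = 27s^4
Solving, s = (8.1 × 10^-18/27)^(1/4) = 2.3 x 10^-5 M

2.3 × 10^-5 M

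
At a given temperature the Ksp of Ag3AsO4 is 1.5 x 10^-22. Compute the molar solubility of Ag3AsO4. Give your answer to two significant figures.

Ag3AsO4(s) ⇌ 3 Ag^+(aq) + AsO4^3-(aq)
Ksp = [Ag^+]^3[AsO4^3-]
For each mole of Ag3AsO4 that dissolves: [Ag^+] = 3s, [AsO4^3-] = s.
Ksp = (3s)^3s = 27s^4
s^4 = 1.5 x 10^-22 / 27, so s = 1.5 x 10^-6 M

s = 1.5 × 10^-6 M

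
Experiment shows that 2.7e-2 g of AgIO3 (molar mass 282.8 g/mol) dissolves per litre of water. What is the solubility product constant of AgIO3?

Molar solubility s = (2.7 × 10^-2 g/L) / (282.8 g/mol) = 9.55 × 10^-5 M.
AgIO3(s) ⇌ Ag^+ + IO3^-
If s mol/L of AgIO3 dissolves, [Ag^+] = s and [IO3^-] = s.
Ksp = [Ag^+][IO3^-]
Ksp = s^2
Ksp = (9.55 × 10^-5)^2 = 9.1 × 10^-9

9.1 × 10^-9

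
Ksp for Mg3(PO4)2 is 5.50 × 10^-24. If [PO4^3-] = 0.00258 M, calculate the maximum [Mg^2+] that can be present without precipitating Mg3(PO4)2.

Mg3(PO4)2(s) ⇌ 3 Mg^2+ + 2 PO4^3-
Ksp = [Mg^2+]^3[PO4^3-]^2
Precipitation begins when Q = Ksp. With [PO4^3-] = 0.00258 M:
5.50 × 10^-24 = (0.00258)^2 × [Mg^2+]^3
[Mg^2+] = (5.50 × 10^-24 / 6.656 × 10^-6)^(1/3) = 9.38 × 10^-7 M

9.38 x 10^-7 M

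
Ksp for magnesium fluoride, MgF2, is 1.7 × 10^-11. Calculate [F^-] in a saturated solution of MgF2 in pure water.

[F^-] ≈ 3.2 × 10^-4 M

MgF2(s) <=> Mg^2+(aq) + 2 F^-(aq)
Ksp = [Mg^2+][F^-]^2
With molar solubility s: [Mg^2+] = s, [F^-] = 2s.
Substituting: Ksp = s(2s)^2 = 4s^3
Solving, s = (1.7 × 10^-11/4)^(1/3) = 1.62 × 10^-4 M
[F^-] = 2s = 3.2 x 10^-4 M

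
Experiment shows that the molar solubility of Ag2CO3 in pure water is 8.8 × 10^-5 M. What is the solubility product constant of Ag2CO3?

Ksp ≈ 2.7 × 10^-12

Ag2CO3(s) <=> 2 Ag^+ + CO3^2-
For each mole of Ag2CO3 that dissolves: [Ag^+] = 2s, [CO3^2-] = s.
Ksp = [Ag^+]^2[CO3^2-]
Substituting: Ksp = (2s)^2s = 4s^3
With s = 8.8 x 10^-5: Ksp = 2.7 × 10^-12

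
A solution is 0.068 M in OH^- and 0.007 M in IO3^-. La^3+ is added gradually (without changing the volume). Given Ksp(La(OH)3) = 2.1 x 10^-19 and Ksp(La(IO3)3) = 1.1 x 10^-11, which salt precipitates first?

Each salt begins to precipitate when Q = Ksp, i.e. when [La^3+] reaches its threshold.
For La(OH)3: 2.1 x 10^-19 = (0.068)^3 × [La^3+]  ⇒  [La^3+] = 6.7 x 10^-16 M.
For La(IO3)3: 1.1 x 10^-11 = (0.007)^3 × [La^3+]  ⇒  [La^3+] = 3.2 × 10^-5 M.
The salt with the lower threshold [La^3+] precipitates first: La(OH)3.

La(OH)3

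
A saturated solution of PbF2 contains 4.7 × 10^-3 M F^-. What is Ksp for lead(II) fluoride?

5.2 × 10^-8

PbF2(s) ⇌ Pb^2+(aq) + 2 F^-(aq)
Stoichiometry gives [Pb^2+] = (1/2)[F^-] = 2.35 × 10^-3 M.
Ksp = [Pb^2+][F^-]^2
Ksp = 2.35 × 10^-3 × (4.7 × 10^-3)^2 = 5.2 × 10^-8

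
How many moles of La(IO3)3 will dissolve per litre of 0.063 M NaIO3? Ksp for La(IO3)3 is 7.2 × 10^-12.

La(IO3)3(s) ⇌ La^3+(aq) + 3 IO3^-(aq)
Ksp = [La^3+][IO3^-]^3
Let s = moles of La(IO3)3 that dissolve per litre. [La^3+] = s, [IO3^-] = 0.063 + 3s ≈ 0.063 (Ksp is small, so little additional dissolves).
Ksp ≈ s × (0.063)^3
s = 2.9 x 10^-8 M
Check: 3s = 8.6 x 10^-8 ≪ 0.063, so the approximation is valid.

2.9e-8 M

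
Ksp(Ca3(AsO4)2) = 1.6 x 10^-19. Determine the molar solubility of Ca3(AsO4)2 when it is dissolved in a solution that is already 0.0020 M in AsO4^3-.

Ca3(AsO4)2(s) ⇌ 3 Ca^2+ + 2 AsO4^3-
Ksp = [Ca^2+]^3[AsO4^3-]^2
Let s = moles of Ca3(AsO4)2 that dissolve per litre. [Ca^2+] = 3s, [AsO4^3-] = 0.0020 + 2s ≈ 0.0020 (Ksp is small, so little additional dissolves).
Ksp ≈ (3s)^3 × (0.0020)^2
s = 1.1 × 10^-5 M
Check: 2s = 2.3 × 10^-5 ≪ 0.0020, so the approximation is valid.

s = 1.1e-5 M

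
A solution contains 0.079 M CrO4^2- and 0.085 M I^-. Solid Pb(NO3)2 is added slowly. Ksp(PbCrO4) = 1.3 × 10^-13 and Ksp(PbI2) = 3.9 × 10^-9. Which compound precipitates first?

PbCrO4

Each salt begins to precipitate when Q = Ksp, i.e. when [Pb^2+] reaches its threshold.
For PbCrO4: 1.3 × 10^-13 = 0.079 × [Pb^2+]  ⇒  [Pb^2+] = 1.6 x 10^-12 M.
For PbI2: 3.9 × 10^-9 = (0.085)^2 × [Pb^2+]  ⇒  [Pb^2+] = 5.4 × 10^-7 M.
The salt with the lower threshold [Pb^2+] precipitates first: PbCrO4.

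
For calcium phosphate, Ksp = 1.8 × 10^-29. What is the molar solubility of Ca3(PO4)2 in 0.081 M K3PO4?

4.7 x 10^-10 M

Ca3(PO4)2(s) <=> 3 Ca^2+(aq) + 2 PO4^3-(aq)
Ksp = [Ca^2+]^3[PO4^3-]^2
If s mol/L dissolves here, [Ca^2+] = 3s, [PO4^3-] = 0.081 + 2s ≈ 0.081 (Ksp is small, so little additional dissolves).
Ksp ≈ (3s)^3 × (0.081)^2
s = 4.7 × 10^-10 M
Check: 2s = 9.3 × 10^-10 ≪ 0.081, so the approximation is valid.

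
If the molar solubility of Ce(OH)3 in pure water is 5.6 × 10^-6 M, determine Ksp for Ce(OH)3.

Ce(OH)3(s) <=> Ce^3+ + 3 OH^-
For each mole of Ce(OH)3 that dissolves: [Ce^3+] = s, [OH^-] = 3s.
Ksp = [Ce^3+][OH^-]^3
Ksp = s(3s)^3 = 27s^4
With s = 5.6 x 10^-6: Ksp = 2.7 × 10^-20

Ksp ≈ 2.7 × 10^-20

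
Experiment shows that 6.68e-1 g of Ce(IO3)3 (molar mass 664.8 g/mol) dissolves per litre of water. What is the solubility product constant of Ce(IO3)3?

Molar solubility s = (6.68 × 10^-1 g/L) / (664.8 g/mol) = 1.005 x 10^-3 M.
Ce(IO3)3(s) ⇌ Ce^3+(aq) + 3 IO3^-(aq)
If s mol/L of Ce(IO3)3 dissolves, [Ce^3+] = s and [IO3^-] = 3s.
Ksp = [Ce^3+][IO3^-]^3
Substituting: Ksp = s(3s)^3 = 27s^4
Ksp = 27 × (1.005 x 10^-3)^4 = 2.75 x 10^-11

Ksp = 2.75 × 10^-11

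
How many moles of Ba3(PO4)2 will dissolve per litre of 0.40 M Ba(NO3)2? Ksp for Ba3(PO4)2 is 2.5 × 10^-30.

Ba3(PO4)2(s) ⇌ 3 Ba^2+(aq) + 2 PO4^3-(aq)
Ksp = [Ba^2+]^3[PO4^3-]^2
If s mol/L dissolves here, [Ba^2+] = 0.40 + 3s ≈ 0.40, [PO4^3-] = 2s (Ksp is small, so little additional dissolves).
Ksp ≈ (0.40)^3 × (2s)^2
s = 3.1 x 10^-15 M
Check: 3s = 9.4 × 10^-15 ≪ 0.40, so the approximation is valid.

s ≈ 3.1 × 10^-15 M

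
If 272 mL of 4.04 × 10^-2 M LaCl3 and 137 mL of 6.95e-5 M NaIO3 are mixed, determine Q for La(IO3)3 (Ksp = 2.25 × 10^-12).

3.39 x 10^-16

Total volume = 272 + 137 = 409 mL.
[La^3+] = 4.04 × 10^-2 × (272/409) = 2.687 × 10^-2 M
[IO3^-] = 6.95 × 10^-5 × (137/409) = 2.328 × 10^-5 M
La(IO3)3(s) ⇌ La^3+(aq) + 3 IO3^-(aq), so Q = [La^3+][IO3^-]^3
Q = (2.687 × 10^-2)(2.328 x 10^-5)^3 = 3.39 x 10^-16
Q < Ksp, so no precipitate of La(IO3)3 forms.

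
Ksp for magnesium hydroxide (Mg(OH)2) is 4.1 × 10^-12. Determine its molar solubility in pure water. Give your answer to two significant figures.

Mg(OH)2(s) ⇌ Mg^2+ + 2 OH^-
Ksp = [Mg^2+][OH^-]^2
Let s = molar solubility. Then [Mg^2+] = s and [OH^-] = 2s.
Substituting: Ksp = s(2s)^2 = 4s^3
s = (4.1 × 10^-12 / 4)^(1/3) = 1.0 × 10^-4 M

1.0e-4 M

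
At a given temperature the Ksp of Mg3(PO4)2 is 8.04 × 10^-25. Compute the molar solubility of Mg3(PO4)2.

Mg3(PO4)2(s) ⇌ 3 Mg^2+ + 2 PO4^3-
Ksp = [Mg^2+]^3[PO4^3-]^2
With molar solubility s: [Mg^2+] = 3s, [PO4^3-] = 2s.
Ksp = (3s)^3(2s)^2 = 108s^5
Solving, s = (8.04 × 10^-25/108)^(1/5) = 5.95 × 10^-6 M

s = 5.95e-6 M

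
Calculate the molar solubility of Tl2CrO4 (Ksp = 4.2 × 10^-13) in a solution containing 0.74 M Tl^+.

Tl2CrO4(s) ⇌ 2 Tl^+(aq) + CrO4^2-(aq)
Ksp = [Tl^+]^2[CrO4^2-]
If s mol/L dissolves here, [Tl^+] = 0.74 + 2s ≈ 0.74, [CrO4^2-] = s (since the Tl^+ already present dominates).
Ksp ≈ (0.74)^2 × s
s = 7.7 × 10^-13 M
Check: 2s = 1.5 × 10^-12 ≪ 0.74, so the approximation is valid.

7.7 × 10^-13 M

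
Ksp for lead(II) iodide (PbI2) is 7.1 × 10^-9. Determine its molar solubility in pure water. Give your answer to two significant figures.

s = 1.2 × 10^-3 M

PbI2(s) ⇌ Pb^2+ + 2 I^-
Ksp = [Pb^2+][I^-]^2
Let s = molar solubility. Then [Pb^2+] = s and [I^-] = 2s.
So Ksp = s × (2s)^2 = 4s^3
s^3 = 7.1 × 10^-9 / 4, so s = 1.2 × 10^-3 M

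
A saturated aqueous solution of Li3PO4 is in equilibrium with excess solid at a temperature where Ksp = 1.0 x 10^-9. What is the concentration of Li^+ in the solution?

Li3PO4(s) ⇌ 3 Li^+(aq) + PO4^3-(aq)
Ksp = [Li^+]^3[PO4^3-]
If s mol/L of Li3PO4 dissolves, [Li^+] = 3s and [PO4^3-] = s.
Ksp = (3s)^3s = 27s^4
Solving, s = (1.0 x 10^-9/27)^(1/4) = 2.47 × 10^-3 M
[Li^+] = 3s = 7.4 x 10^-3 M

[Li^+] ≈ 7.4 × 10^-3 M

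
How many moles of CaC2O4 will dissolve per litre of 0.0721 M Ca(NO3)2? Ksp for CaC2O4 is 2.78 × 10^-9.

s ≈ 3.86 × 10^-8 M

CaC2O4(s) ⇌ Ca^2+ + C2O4^2-
Ksp = [Ca^2+][C2O4^2-]
Let s = moles of CaC2O4 that dissolve per litre. [Ca^2+] = 0.0721 + s ≈ 0.0721, [C2O4^2-] = s (common-ion effect: Ca^2+ is already 0.0721 M).
Ksp ≈ 0.0721 × s
s = 3.86 x 10^-8 M
Check: s = 3.9 x 10^-8 ≪ 0.0721, so the approximation is valid.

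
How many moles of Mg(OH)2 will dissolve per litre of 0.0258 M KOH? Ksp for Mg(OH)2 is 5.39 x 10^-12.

8.10e-9 M

Mg(OH)2(s) ⇌ Mg^2+(aq) + 2 OH^-(aq)
Ksp = [Mg^2+][OH^-]^2
Let s be the molar solubility in this solution. [Mg^2+] = s, [OH^-] = 0.0258 + 2s ≈ 0.0258 (since OH^- from KOH dominates).
Ksp ≈ s × (0.0258)^2
s = 8.10 x 10^-9 M
Check: 2s = 1.6 x 10^-8 ≪ 0.0258, so the approximation is valid.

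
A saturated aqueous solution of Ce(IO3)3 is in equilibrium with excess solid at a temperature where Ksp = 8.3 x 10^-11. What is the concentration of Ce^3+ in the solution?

Ce(IO3)3(s) ⇌ Ce^3+ + 3 IO3^-
Ksp = [Ce^3+][IO3^-]^3
For each mole of Ce(IO3)3 that dissolves: [Ce^3+] = s, [IO3^-] = 3s.
So Ksp = s × (3s)^3 = 27s^4
s^4 = 8.3 x 10^-11 / 27, so s = 1.32 × 10^-3 M
[Ce^3+] = s = 1.3 x 10^-3 M

[Ce^3+] ≈ 1.3e-3 M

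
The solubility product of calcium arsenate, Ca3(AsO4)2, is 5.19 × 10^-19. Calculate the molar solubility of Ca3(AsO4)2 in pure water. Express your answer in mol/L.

Ca3(AsO4)2(s) ⇌ 3 Ca^2+ + 2 AsO4^3-
Ksp = [Ca^2+]^3[AsO4^3-]^2
If s mol/L of Ca3(AsO4)2 dissolves, [Ca^2+] = 3s and [AsO4^3-] = 2s.
So Ksp = (3s)^3 × (2s)^2 = 108s^5
s^5 = 5.19 × 10^-19 / 108, so s = 8.64 × 10^-5 M

8.64e-5 M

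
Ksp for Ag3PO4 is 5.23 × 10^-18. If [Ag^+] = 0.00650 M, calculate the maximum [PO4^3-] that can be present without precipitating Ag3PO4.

[PO4^3-] = 1.90e-11 M

Ag3PO4(s) <=> 3 Ag^+ + PO4^3-
Ksp = [Ag^+]^3[PO4^3-]
Precipitation begins when Q = Ksp. With [Ag^+] = 0.00650 M:
5.23 × 10^-18 = (0.00650)^3 × [PO4^3-]
[PO4^3-] = (5.23 × 10^-18 / 2.746 × 10^-7) = 1.90 × 10^-11 M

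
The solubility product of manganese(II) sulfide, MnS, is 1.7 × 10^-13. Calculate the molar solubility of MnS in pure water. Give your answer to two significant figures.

s ≈ 4.1e-7 M

MnS(s) ⇌ Mn^2+ + S^2-
Ksp = [Mn^2+][S^2-]
Let s = molar solubility. Then [Mn^2+] = s and [S^2-] = s.
Ksp = (s)(s) = s^2
s = √(1.7 × 10^-13) = 4.1 x 10^-7 M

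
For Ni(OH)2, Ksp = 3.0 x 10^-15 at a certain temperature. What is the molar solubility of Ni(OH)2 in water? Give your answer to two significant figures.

Ni(OH)2(s) <=> Ni^2+(aq) + 2 OH^-(aq)
Ksp = [Ni^2+][OH^-]^2
For each mole of Ni(OH)2 that dissolves: [Ni^2+] = s, [OH^-] = 2s.
So Ksp = s × (2s)^2 = 4s^3
s^3 = 3.0 x 10^-15 / 4, so s = 9.1 × 10^-6 M

9.1e-6 M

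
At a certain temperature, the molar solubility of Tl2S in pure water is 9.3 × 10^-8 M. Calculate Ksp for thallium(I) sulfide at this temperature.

Tl2S(s) ⇌ 2 Tl^+ + S^2-
Let s = molar solubility. Then [Tl^+] = 2s and [S^2-] = s.
Ksp = [Tl^+]^2[S^2-]
Ksp = (2s)^2s = 4s^3
Ksp = 4 × (9.3 x 10^-8)^3 = 3.2 × 10^-21

Ksp ≈ 3.2 x 10^-21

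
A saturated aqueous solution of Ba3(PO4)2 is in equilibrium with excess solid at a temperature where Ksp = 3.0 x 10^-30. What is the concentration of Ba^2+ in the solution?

Ba3(PO4)2(s) <=> 3 Ba^2+(aq) + 2 PO4^3-(aq)
Ksp = [Ba^2+]^3[PO4^3-]^2
Let s = molar solubility. Then [Ba^2+] = 3s and [PO4^3-] = 2s.
Substituting: Ksp = (3s)^3(2s)^2 = 108s^5
Solving, s = (3.0 x 10^-30/108)^(1/5) = 4.88 × 10^-7 M
[Ba^2+] = 3s = 1.5 × 10^-6 M

[Ba^2+] = 1.5 × 10^-6 M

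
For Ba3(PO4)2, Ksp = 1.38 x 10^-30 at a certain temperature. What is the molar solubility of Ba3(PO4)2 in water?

Ba3(PO4)2(s) ⇌ 3 Ba^2+ + 2 PO4^3-
Ksp = [Ba^2+]^3[PO4^3-]^2
Let s = molar solubility. Then [Ba^2+] = 3s and [PO4^3-] = 2s.
Ksp = (3s)^3(2s)^2 = 108s^5
s^5 = 1.38 x 10^-30 / 108, so s = 4.18 x 10^-7 M

s ≈ 4.18e-7 M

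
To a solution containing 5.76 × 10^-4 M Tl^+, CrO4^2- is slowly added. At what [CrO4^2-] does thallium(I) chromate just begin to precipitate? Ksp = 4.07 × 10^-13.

1.23 × 10^-6 M

Tl2CrO4(s) <=> 2 Tl^+ + CrO4^2-
Ksp = [Tl^+]^2[CrO4^2-]
Precipitation begins when Q = Ksp. With [Tl^+] = 5.76 × 10^-4 M:
4.07 × 10^-13 = (5.76 × 10^-4)^2 × [CrO4^2-]
[CrO4^2-] = (4.07 × 10^-13 / 3.318 × 10^-7) = 1.23 × 10^-6 M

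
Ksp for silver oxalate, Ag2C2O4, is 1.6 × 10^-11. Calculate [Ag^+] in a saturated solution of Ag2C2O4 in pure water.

[Ag^+] ≈ 3.2e-4 M

Ag2C2O4(s) ⇌ 2 Ag^+(aq) + C2O4^2-(aq)
Ksp = [Ag^+]^2[C2O4^2-]
For each mole of Ag2C2O4 that dissolves: [Ag^+] = 2s, [C2O4^2-] = s.
Substituting: Ksp = (2s)^2s = 4s^3
s^3 = 1.6 × 10^-11 / 4, so s = 1.59 x 10^-4 M
[Ag^+] = 2s = 3.2 x 10^-4 M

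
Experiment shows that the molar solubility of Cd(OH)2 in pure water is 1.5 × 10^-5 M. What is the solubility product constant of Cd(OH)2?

Ksp ≈ 1.4e-14

Cd(OH)2(s) ⇌ Cd^2+(aq) + 2 OH^-(aq)
Let s = molar solubility. Then [Cd^2+] = s and [OH^-] = 2s.
Ksp = [Cd^2+][OH^-]^2
Substituting: Ksp = s(2s)^2 = 4s^3
With s = 1.5 x 10^-5: Ksp = 1.4 × 10^-14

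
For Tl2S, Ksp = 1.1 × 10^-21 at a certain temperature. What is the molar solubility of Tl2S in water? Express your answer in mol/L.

6.5 × 10^-8 M

Tl2S(s) ⇌ 2 Tl^+ + S^2-
Ksp = [Tl^+]^2[S^2-]
Let s = molar solubility. Then [Tl^+] = 2s and [S^2-] = s.
So Ksp = (2s)^2 × s = 4s^3
Solving, s = (1.1 × 10^-21/4)^(1/3) = 6.5 × 10^-8 M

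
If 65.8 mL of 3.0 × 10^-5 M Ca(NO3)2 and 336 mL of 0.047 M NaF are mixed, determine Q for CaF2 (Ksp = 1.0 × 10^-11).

Total volume = 65.8 + 336 = 401.8 mL.
[Ca^2+] = 3.0 × 10^-5 × (65.8/401.8) = 4.91 × 10^-6 M
[F^-] = 4.7 x 10^-2 × (336/401.8) = 3.93 × 10^-2 M
CaF2(s) <=> Ca^2+(aq) + 2 F^-(aq), so Q = [Ca^2+][F^-]^2
Q = (4.91 x 10^-6)(3.93 × 10^-2)^2 = 7.6 x 10^-9
Q > Ksp, so CaF2 will precipitate.

7.6e-9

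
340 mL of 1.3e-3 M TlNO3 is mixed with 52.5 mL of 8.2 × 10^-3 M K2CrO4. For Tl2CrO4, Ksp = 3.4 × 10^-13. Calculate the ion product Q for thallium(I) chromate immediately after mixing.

1.4 x 10^-9

Total volume = 340 + 52.5 = 392.5 mL.
[Tl^+] = 1.3 × 10^-3 × (340/392.5) = 1.13 × 10^-3 M
[CrO4^2-] = 8.2 × 10^-3 × (52.5/392.5) = 1.10 × 10^-3 M
Tl2CrO4(s) <=> 2 Tl^+(aq) + CrO4^2-(aq), so Q = [Tl^+]^2[CrO4^2-]
Q = (1.13 × 10^-3)^2(1.10 × 10^-3) = 1.4 × 10^-9
Q > Ksp, so Tl2CrO4 will precipitate.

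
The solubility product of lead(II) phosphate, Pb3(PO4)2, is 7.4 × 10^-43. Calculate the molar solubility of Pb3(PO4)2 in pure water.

Pb3(PO4)2(s) <=> 3 Pb^2+(aq) + 2 PO4^3-(aq)
Ksp = [Pb^2+]^3[PO4^3-]^2
Let s = molar solubility. Then [Pb^2+] = 3s and [PO4^3-] = 2s.
Substituting: Ksp = (3s)^3(2s)^2 = 108s^5
s = (7.4 × 10^-43 / 108)^(1/5) = 1.5 × 10^-9 M

s ≈ 1.5 × 10^-9 M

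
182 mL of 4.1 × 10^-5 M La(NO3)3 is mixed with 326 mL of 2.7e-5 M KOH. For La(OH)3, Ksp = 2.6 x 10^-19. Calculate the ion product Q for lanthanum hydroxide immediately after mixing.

7.6e-20

Total volume = 182 + 326 = 508 mL.
[La^3+] = 4.1 x 10^-5 × (182/508) = 1.47 × 10^-5 M
[OH^-] = 2.7 × 10^-5 × (326/508) = 1.73 × 10^-5 M
La(OH)3(s) <=> La^3+ + 3 OH^-, so Q = [La^3+][OH^-]^3
Q = (1.47 × 10^-5)(1.73 × 10^-5)^3 = 7.6 × 10^-20
Q < Ksp, so no precipitate of La(OH)3 forms.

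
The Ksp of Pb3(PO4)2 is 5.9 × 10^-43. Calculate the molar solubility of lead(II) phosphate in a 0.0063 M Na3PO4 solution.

Pb3(PO4)2(s) ⇌ 3 Pb^2+ + 2 PO4^3-
Ksp = [Pb^2+]^3[PO4^3-]^2
Let s be the molar solubility in this solution. [Pb^2+] = 3s, [PO4^3-] = 0.0063 + 2s ≈ 0.0063 (common-ion effect: PO4^3- is already 0.0063 M).
Ksp ≈ (3s)^3 × (0.0063)^2
s = 8.2 × 10^-14 M
Check: 2s = 1.6 × 10^-13 ≪ 0.0063, so the approximation is valid.

s ≈ 8.2 × 10^-14 M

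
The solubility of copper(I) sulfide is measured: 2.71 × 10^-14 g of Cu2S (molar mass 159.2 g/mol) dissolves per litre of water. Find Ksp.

Ksp ≈ 1.97e-47

Molar solubility s = (2.71 x 10^-14 g/L) / (159.2 g/mol) = 1.702 × 10^-16 M.
Cu2S(s) <=> 2 Cu^+ + S^2-
Let s = molar solubility. Then [Cu^+] = 2s and [S^2-] = s.
Ksp = [Cu^+]^2[S^2-]
Ksp = (2s)^2s = 4s^3
Ksp = 4 × (1.702 × 10^-16)^3 = 1.97 × 10^-47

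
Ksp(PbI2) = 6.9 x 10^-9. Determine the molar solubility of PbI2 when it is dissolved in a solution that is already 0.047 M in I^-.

s = 3.1e-6 M

PbI2(s) ⇌ Pb^2+ + 2 I^-
Ksp = [Pb^2+][I^-]^2
Let s = moles of PbI2 that dissolve per litre. [Pb^2+] = s, [I^-] = 0.047 + 2s ≈ 0.047 (Ksp is small, so little additional dissolves).
Ksp ≈ s × (0.047)^2
s = 3.1 × 10^-6 M
Check: 2s = 6.2 × 10^-6 ≪ 0.047, so the approximation is valid.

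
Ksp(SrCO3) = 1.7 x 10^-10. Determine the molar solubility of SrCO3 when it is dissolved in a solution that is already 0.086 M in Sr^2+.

s = 2.0e-9 M

SrCO3(s) ⇌ Sr^2+ + CO3^2-
Ksp = [Sr^2+][CO3^2-]
Let s = moles of SrCO3 that dissolve per litre. [Sr^2+] = 0.086 + s ≈ 0.086, [CO3^2-] = s (since the Sr^2+ already present dominates).
Ksp ≈ 0.086 × s
s = 2.0 × 10^-9 M
Check: s = 2.0 × 10^-9 ≪ 0.086, so the approximation is valid.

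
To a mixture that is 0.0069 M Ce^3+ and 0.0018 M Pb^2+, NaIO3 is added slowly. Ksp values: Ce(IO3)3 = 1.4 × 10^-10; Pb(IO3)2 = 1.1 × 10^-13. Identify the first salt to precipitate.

Precipitation of each salt starts when its ion product equals its Ksp.
For Ce(IO3)3: 1.4 × 10^-10 = 0.0069 × [IO3^-]^3  ⇒  [IO3^-] = 2.7 × 10^-3 M.
For Pb(IO3)2: 1.1 × 10^-13 = 0.0018 × [IO3^-]^2  ⇒  [IO3^-] = 7.8 x 10^-6 M.
The salt with the lower threshold [IO3^-] precipitates first: Pb(IO3)2.

Pb(IO3)2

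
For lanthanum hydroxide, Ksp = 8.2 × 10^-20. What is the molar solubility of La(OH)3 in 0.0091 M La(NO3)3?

s = 6.9e-7 M

La(OH)3(s) ⇌ La^3+(aq) + 3 OH^-(aq)
Ksp = [La^3+][OH^-]^3
If s mol/L dissolves here, [La^3+] = 0.0091 + s ≈ 0.0091, [OH^-] = 3s (common-ion effect: La^3+ is already 0.0091 M).
Ksp ≈ 0.0091 × (3s)^3
s = 6.9 x 10^-7 M
Check: s = 6.9 × 10^-7 ≪ 0.0091, so the approximation is valid.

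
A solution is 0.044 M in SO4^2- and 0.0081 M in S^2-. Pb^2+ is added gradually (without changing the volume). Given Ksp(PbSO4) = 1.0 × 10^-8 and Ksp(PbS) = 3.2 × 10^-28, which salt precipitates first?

PbS

Each salt begins to precipitate when Q = Ksp, i.e. when [Pb^2+] reaches its threshold.
For PbSO4: 1.0 × 10^-8 = 0.044 × [Pb^2+]  ⇒  [Pb^2+] = 2.3 × 10^-7 M.
For PbS: 3.2 × 10^-28 = 0.0081 × [Pb^2+]  ⇒  [Pb^2+] = 4.0 x 10^-26 M.
The salt with the lower threshold [Pb^2+] precipitates first: PbS.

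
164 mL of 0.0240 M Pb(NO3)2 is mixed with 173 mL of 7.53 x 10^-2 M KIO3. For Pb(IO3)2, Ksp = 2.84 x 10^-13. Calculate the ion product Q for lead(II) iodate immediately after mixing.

Total volume = 164 + 173 = 337 mL.
[Pb^2+] = 2.40 × 10^-2 × (164/337) = 1.168 × 10^-2 M
[IO3^-] = 7.53 × 10^-2 × (173/337) = 3.866 × 10^-2 M
Pb(IO3)2(s) <=> Pb^2+(aq) + 2 IO3^-(aq), so Q = [Pb^2+][IO3^-]^2
Q = (1.168 × 10^-2)(3.866 × 10^-2)^2 = 1.75 × 10^-5
Q > Ksp, so Pb(IO3)2 will precipitate.

1.75 × 10^-5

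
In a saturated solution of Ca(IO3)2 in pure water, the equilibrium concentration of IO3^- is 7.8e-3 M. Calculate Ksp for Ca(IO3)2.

Ca(IO3)2(s) <=> Ca^2+(aq) + 2 IO3^-(aq)
Stoichiometry gives [Ca^2+] = (1/2)[IO3^-] = 3.90 x 10^-3 M.
Ksp = [Ca^2+][IO3^-]^2
Ksp = 3.90 × 10^-3 × (7.8 x 10^-3)^2 = 2.4 × 10^-7

2.4e-7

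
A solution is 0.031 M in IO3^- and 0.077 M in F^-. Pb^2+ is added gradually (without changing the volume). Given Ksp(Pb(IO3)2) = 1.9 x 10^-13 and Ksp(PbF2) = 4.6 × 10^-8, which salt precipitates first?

Each salt begins to precipitate when Q = Ksp, i.e. when [Pb^2+] reaches its threshold.
For Pb(IO3)2: 1.9 x 10^-13 = (0.031)^2 × [Pb^2+]  ⇒  [Pb^2+] = 2.0 x 10^-10 M.
For PbF2: 4.6 × 10^-8 = (0.077)^2 × [Pb^2+]  ⇒  [Pb^2+] = 7.8 × 10^-6 M.
The salt with the lower threshold [Pb^2+] precipitates first: Pb(IO3)2.

Pb(IO3)2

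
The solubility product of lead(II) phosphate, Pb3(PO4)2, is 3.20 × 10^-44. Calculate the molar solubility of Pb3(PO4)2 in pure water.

Pb3(PO4)2(s) ⇌ 3 Pb^2+(aq) + 2 PO4^3-(aq)
Ksp = [Pb^2+]^3[PO4^3-]^2
With molar solubility s: [Pb^2+] = 3s, [PO4^3-] = 2s.
So Ksp = (3s)^3 × (2s)^2 = 108s^5
s = (3.20 × 10^-44 / 108)^(1/5) = 7.84 × 10^-10 M

s = 7.84 x 10^-10 M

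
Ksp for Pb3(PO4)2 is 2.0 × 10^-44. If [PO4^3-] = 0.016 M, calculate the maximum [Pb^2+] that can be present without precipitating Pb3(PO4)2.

4.3e-14 M

Pb3(PO4)2(s) ⇌ 3 Pb^2+(aq) + 2 PO4^3-(aq)
Ksp = [Pb^2+]^3[PO4^3-]^2
Precipitation begins when Q = Ksp. With [PO4^3-] = 0.016 M:
2.0 × 10^-44 = (0.016)^2 × [Pb^2+]^3
[Pb^2+] = (2.0 × 10^-44 / 2.56 × 10^-4)^(1/3) = 4.3 × 10^-14 M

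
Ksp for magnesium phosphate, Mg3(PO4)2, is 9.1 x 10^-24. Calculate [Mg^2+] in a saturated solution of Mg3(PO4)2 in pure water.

Mg3(PO4)2(s) ⇌ 3 Mg^2+ + 2 PO4^3-
Ksp = [Mg^2+]^3[PO4^3-]^2
For each mole of Mg3(PO4)2 that dissolves: [Mg^2+] = 3s, [PO4^3-] = 2s.
So Ksp = (3s)^3 × (2s)^2 = 108s^5
s^5 = 9.1 x 10^-24 / 108, so s = 9.66 × 10^-6 M
[Mg^2+] = 3s = 2.9 x 10^-5 M

[Mg^2+] ≈ 2.9e-5 M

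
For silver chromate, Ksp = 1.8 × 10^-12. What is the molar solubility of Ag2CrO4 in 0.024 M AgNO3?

3.1 × 10^-9 M

Ag2CrO4(s) ⇌ 2 Ag^+(aq) + CrO4^2-(aq)
Ksp = [Ag^+]^2[CrO4^2-]
Let s = moles of Ag2CrO4 that dissolve per litre. [Ag^+] = 0.024 + 2s ≈ 0.024, [CrO4^2-] = s (since Ag^+ from AgNO3 dominates).
Ksp ≈ (0.024)^2 × s
s = 3.1 x 10^-9 M
Check: 2s = 6.3 x 10^-9 ≪ 0.024, so the approximation is valid.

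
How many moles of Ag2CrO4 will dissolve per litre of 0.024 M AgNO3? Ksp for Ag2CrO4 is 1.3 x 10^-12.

s ≈ 2.3 x 10^-9 M

Ag2CrO4(s) <=> 2 Ag^+ + CrO4^2-
Ksp = [Ag^+]^2[CrO4^2-]
Let s be the molar solubility in this solution. [Ag^+] = 0.024 + 2s ≈ 0.024, [CrO4^2-] = s (common-ion effect: Ag^+ is already 0.024 M).
Ksp ≈ (0.024)^2 × s
s = 2.3 × 10^-9 M
Check: 2s = 4.5 x 10^-9 ≪ 0.024, so the approximation is valid.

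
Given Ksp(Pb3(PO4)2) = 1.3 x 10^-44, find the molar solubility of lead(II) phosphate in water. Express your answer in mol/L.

s ≈ 6.5e-10 M

Pb3(PO4)2(s) <=> 3 Pb^2+ + 2 PO4^3-
Ksp = [Pb^2+]^3[PO4^3-]^2
Let s = molar solubility. Then [Pb^2+] = 3s and [PO4^3-] = 2s.
Substituting: Ksp = (3s)^3(2s)^2 = 108s^5
s = (1.3 x 10^-44 / 108)^(1/5) = 6.5 x 10^-10 M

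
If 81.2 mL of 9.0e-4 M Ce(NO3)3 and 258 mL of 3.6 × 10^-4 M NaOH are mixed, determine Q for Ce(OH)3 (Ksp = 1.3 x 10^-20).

Total volume = 81.2 + 258 = 339.2 mL.
[Ce^3+] = 9.0 × 10^-4 × (81.2/339.2) = 2.15 × 10^-4 M
[OH^-] = 3.6 x 10^-4 × (258/339.2) = 2.74 x 10^-4 M
Ce(OH)3(s) ⇌ Ce^3+ + 3 OH^-, so Q = [Ce^3+][OH^-]^3
Q = (2.15 x 10^-4)(2.74 × 10^-4)^3 = 4.4 x 10^-15
Q > Ksp, so Ce(OH)3 will precipitate.

Q ≈ 4.4 x 10^-15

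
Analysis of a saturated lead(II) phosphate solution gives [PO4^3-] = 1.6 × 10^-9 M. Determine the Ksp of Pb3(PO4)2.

Pb3(PO4)2(s) <=> 3 Pb^2+ + 2 PO4^3-
Stoichiometry gives [Pb^2+] = (3/2)[PO4^3-] = 2.40 × 10^-9 M.
Ksp = [Pb^2+]^3[PO4^3-]^2
Ksp = (2.40 × 10^-9)^3 × (1.6 × 10^-9)^2 = 3.5 × 10^-44

Ksp ≈ 3.5e-44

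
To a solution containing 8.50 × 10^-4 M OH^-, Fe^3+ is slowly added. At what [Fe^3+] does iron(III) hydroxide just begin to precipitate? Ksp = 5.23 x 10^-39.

[Fe^3+] ≈ 8.52 × 10^-30 M

Fe(OH)3(s) ⇌ Fe^3+ + 3 OH^-
Ksp = [Fe^3+][OH^-]^3
Precipitation begins when Q = Ksp. With [OH^-] = 8.50 × 10^-4 M:
5.23 x 10^-39 = (8.50 × 10^-4)^3 × [Fe^3+]
[Fe^3+] = (5.23 x 10^-39 / 6.141 × 10^-10) = 8.52 × 10^-30 M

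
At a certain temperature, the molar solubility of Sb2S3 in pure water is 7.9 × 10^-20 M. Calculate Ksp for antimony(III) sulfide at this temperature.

Sb2S3(s) ⇌ 2 Sb^3+(aq) + 3 S^2-(aq)
If s mol/L of Sb2S3 dissolves, [Sb^3+] = 2s and [S^2-] = 3s.
Ksp = [Sb^3+]^2[S^2-]^3
Ksp = (2s)^2(3s)^3 = 108s^5
With s = 7.9 × 10^-20: Ksp = 3.3 × 10^-94

Ksp ≈ 3.3 × 10^-94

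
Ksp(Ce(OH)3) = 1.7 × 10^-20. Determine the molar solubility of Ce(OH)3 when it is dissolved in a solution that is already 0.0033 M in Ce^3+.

5.8 x 10^-7 M

Ce(OH)3(s) ⇌ Ce^3+(aq) + 3 OH^-(aq)
Ksp = [Ce^3+][OH^-]^3
Let s be the molar solubility in this solution. [Ce^3+] = 0.0033 + s ≈ 0.0033, [OH^-] = 3s (since the Ce^3+ already present dominates).
Ksp ≈ 0.0033 × (3s)^3
s = 5.8 x 10^-7 M
Check: s = 5.8 × 10^-7 ≪ 0.0033, so the approximation is valid.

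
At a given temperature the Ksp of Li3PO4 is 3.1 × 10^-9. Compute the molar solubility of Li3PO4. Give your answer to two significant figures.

Li3PO4(s) ⇌ 3 Li^+ + PO4^3-
Ksp = [Li^+]^3[PO4^3-]
If s mol/L of Li3PO4 dissolves, [Li^+] = 3s and [PO4^3-] = s.
So Ksp = (3s)^3 × s = 27s^4
Solving, s = (3.1 × 10^-9/27)^(1/4) = 3.3 × 10^-3 M

s ≈ 3.3 x 10^-3 M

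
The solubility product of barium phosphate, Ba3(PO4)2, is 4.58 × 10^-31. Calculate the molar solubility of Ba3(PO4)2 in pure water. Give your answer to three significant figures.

Ba3(PO4)2(s) ⇌ 3 Ba^2+ + 2 PO4^3-
Ksp = [Ba^2+]^3[PO4^3-]^2
With molar solubility s: [Ba^2+] = 3s, [PO4^3-] = 2s.
So Ksp = (3s)^3 × (2s)^2 = 108s^5
s^5 = 4.58 × 10^-31 / 108, so s = 3.35 x 10^-7 M

s ≈ 3.35 × 10^-7 M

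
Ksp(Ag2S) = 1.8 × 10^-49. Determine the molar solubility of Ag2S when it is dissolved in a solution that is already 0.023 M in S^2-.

s = 1.4 × 10^-24 M

Ag2S(s) ⇌ 2 Ag^+ + S^2-
Ksp = [Ag^+]^2[S^2-]
Let s = moles of Ag2S that dissolve per litre. [Ag^+] = 2s, [S^2-] = 0.023 + s ≈ 0.023 (common-ion effect: S^2- is already 0.023 M).
Ksp ≈ (2s)^2 × 0.023
s = 1.4 × 10^-24 M
Check: s = 1.4 × 10^-24 ≪ 0.023, so the approximation is valid.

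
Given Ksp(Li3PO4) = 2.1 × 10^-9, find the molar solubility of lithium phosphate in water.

3.0e-3 M

Li3PO4(s) <=> 3 Li^+(aq) + PO4^3-(aq)
Ksp = [Li^+]^3[PO4^3-]
For each mole of Li3PO4 that dissolves: [Li^+] = 3s, [PO4^3-] = s.
Ksp = (3s)^3s = 27s^4
s = (2.1 × 10^-9 / 27)^(1/4) = 3.0 × 10^-3 M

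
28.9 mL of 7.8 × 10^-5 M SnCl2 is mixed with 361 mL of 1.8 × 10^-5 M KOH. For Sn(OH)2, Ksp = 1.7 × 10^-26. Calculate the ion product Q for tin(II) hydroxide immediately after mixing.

Q = 1.6 x 10^-15

Total volume = 28.9 + 361 = 389.9 mL.
[Sn^2+] = 7.8 × 10^-5 × (28.9/389.9) = 5.78 x 10^-6 M
[OH^-] = 1.8 x 10^-5 × (361/389.9) = 1.67 x 10^-5 M
Sn(OH)2(s) ⇌ Sn^2+(aq) + 2 OH^-(aq), so Q = [Sn^2+][OH^-]^2
Q = (5.78 × 10^-6)(1.67 × 10^-5)^2 = 1.6 x 10^-15
Q > Ksp, so Sn(OH)2 will precipitate.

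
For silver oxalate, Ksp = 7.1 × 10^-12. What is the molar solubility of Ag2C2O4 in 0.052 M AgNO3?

s ≈ 2.6 × 10^-9 M

Ag2C2O4(s) ⇌ 2 Ag^+ + C2O4^2-
Ksp = [Ag^+]^2[C2O4^2-]
Let s = moles of Ag2C2O4 that dissolve per litre. [Ag^+] = 0.052 + 2s ≈ 0.052, [C2O4^2-] = s (since Ag^+ from AgNO3 dominates).
Ksp ≈ (0.052)^2 × s
s = 2.6 × 10^-9 M
Check: 2s = 5.3 x 10^-9 ≪ 0.052, so the approximation is valid.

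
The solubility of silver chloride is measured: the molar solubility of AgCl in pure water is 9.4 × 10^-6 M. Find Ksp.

AgCl(s) ⇌ Ag^+(aq) + Cl^-(aq)
Let s = molar solubility. Then [Ag^+] = s and [Cl^-] = s.
Ksp = [Ag^+][Cl^-]
Ksp = s × s = s^2
Ksp = (9.4 × 10^-6)^2 = 8.8 × 10^-11

Ksp ≈ 8.8 x 10^-11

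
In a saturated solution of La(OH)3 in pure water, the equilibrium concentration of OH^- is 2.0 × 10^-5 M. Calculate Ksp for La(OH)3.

La(OH)3(s) ⇌ La^3+ + 3 OH^-
Stoichiometry gives [La^3+] = (1/3)[OH^-] = 6.67 × 10^-6 M.
Ksp = [La^3+][OH^-]^3
Ksp = 6.67 x 10^-6 × (2.0 x 10^-5)^3 = 5.3 x 10^-20

Ksp ≈ 5.3 × 10^-20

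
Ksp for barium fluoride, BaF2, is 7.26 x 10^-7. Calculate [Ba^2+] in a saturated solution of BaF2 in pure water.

[Ba^2+] ≈ 5.66 × 10^-3 M

BaF2(s) ⇌ Ba^2+(aq) + 2 F^-(aq)
Ksp = [Ba^2+][F^-]^2
With molar solubility s: [Ba^2+] = s, [F^-] = 2s.
Substituting: Ksp = s(2s)^2 = 4s^3
s = (7.26 x 10^-7 / 4)^(1/3) = 5.662 x 10^-3 M
[Ba^2+] = s = 5.66 × 10^-3 M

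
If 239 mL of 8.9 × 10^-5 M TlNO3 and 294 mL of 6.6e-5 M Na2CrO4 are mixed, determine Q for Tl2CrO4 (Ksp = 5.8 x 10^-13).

Total volume = 239 + 294 = 533 mL.
[Tl^+] = 8.9 x 10^-5 × (239/533) = 3.99 × 10^-5 M
[CrO4^2-] = 6.6 × 10^-5 × (294/533) = 3.64 x 10^-5 M
Tl2CrO4(s) ⇌ 2 Tl^+(aq) + CrO4^2-(aq), so Q = [Tl^+]^2[CrO4^2-]
Q = (3.99 x 10^-5)^2(3.64 × 10^-5) = 5.8 × 10^-14
Q < Ksp, so no precipitate of Tl2CrO4 forms.

Q ≈ 5.8e-14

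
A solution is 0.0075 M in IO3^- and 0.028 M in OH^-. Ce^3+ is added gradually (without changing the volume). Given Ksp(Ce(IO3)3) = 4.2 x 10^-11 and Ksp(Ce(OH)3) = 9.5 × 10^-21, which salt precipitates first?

Ce(OH)3

Precipitation of each salt starts when its ion product equals its Ksp.
For Ce(IO3)3: 4.2 x 10^-11 = (0.0075)^3 × [Ce^3+]  ⇒  [Ce^3+] = 1.0 × 10^-4 M.
For Ce(OH)3: 9.5 × 10^-21 = (0.028)^3 × [Ce^3+]  ⇒  [Ce^3+] = 4.3 × 10^-16 M.
The salt with the lower threshold [Ce^3+] precipitates first: Ce(OH)3.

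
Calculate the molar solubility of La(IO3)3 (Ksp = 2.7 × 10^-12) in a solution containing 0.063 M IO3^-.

La(IO3)3(s) <=> La^3+ + 3 IO3^-
Ksp = [La^3+][IO3^-]^3
If s mol/L dissolves here, [La^3+] = s, [IO3^-] = 0.063 + 3s ≈ 0.063 (Ksp is small, so little additional dissolves).
Ksp ≈ s × (0.063)^3
s = 1.1 x 10^-8 M
Check: 3s = 3.2 × 10^-8 ≪ 0.063, so the approximation is valid.

1.1e-8 M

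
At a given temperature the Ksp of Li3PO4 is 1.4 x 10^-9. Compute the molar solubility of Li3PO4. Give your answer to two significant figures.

s = 2.7 x 10^-3 M

Li3PO4(s) ⇌ 3 Li^+ + PO4^3-
Ksp = [Li^+]^3[PO4^3-]
Let s = molar solubility. Then [Li^+] = 3s and [PO4^3-] = s.
Substituting: Ksp = (3s)^3s = 27s^4
s^4 = 1.4 x 10^-9 / 27, so s = 2.7 x 10^-3 M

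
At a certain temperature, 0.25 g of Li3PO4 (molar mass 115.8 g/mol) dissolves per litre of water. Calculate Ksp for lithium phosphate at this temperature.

5.9 × 10^-10

Molar solubility s = (2.5 x 10^-1 g/L) / (115.8 g/mol) = 2.16 × 10^-3 M.
Li3PO4(s) ⇌ 3 Li^+ + PO4^3-
Let s = molar solubility. Then [Li^+] = 3s and [PO4^3-] = s.
Ksp = [Li^+]^3[PO4^3-]
So Ksp = (3s)^3 × s = 27s^4
With s = 2.16 × 10^-3: Ksp = 5.9 x 10^-10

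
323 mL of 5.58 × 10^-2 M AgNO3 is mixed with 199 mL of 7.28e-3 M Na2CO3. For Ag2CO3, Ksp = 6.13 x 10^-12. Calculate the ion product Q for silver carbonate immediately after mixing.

3.31e-6

Total volume = 323 + 199 = 522 mL.
[Ag^+] = 5.58 × 10^-2 × (323/522) = 3.453 x 10^-2 M
[CO3^2-] = 7.28 × 10^-3 × (199/522) = 2.775 x 10^-3 M
Ag2CO3(s) ⇌ 2 Ag^+ + CO3^2-, so Q = [Ag^+]^2[CO3^2-]
Q = (3.453 x 10^-2)^2(2.775 x 10^-3) = 3.31 x 10^-6
Q > Ksp, so Ag2CO3 will precipitate.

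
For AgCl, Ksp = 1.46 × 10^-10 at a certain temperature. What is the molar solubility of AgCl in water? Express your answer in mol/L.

1.21e-5 M

AgCl(s) ⇌ Ag^+(aq) + Cl^-(aq)
Ksp = [Ag^+][Cl^-]
For each mole of AgCl that dissolves: [Ag^+] = s, [Cl^-] = s.
Ksp = s^2
s = √(1.46 × 10^-10) = 1.21 × 10^-5 M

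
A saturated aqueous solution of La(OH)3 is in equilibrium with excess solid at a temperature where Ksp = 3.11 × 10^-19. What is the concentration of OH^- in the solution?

La(OH)3(s) ⇌ La^3+ + 3 OH^-
Ksp = [La^3+][OH^-]^3
For each mole of La(OH)3 that dissolves: [La^3+] = s, [OH^-] = 3s.
Ksp = s(3s)^3 = 27s^4
Solving, s = (3.11 × 10^-19/27)^(1/4) = 1.036 x 10^-5 M
[OH^-] = 3s = 3.11 × 10^-5 M

[OH^-] = 3.11e-5 M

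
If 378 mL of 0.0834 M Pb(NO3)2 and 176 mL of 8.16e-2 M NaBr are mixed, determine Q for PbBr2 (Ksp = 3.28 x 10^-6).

3.82e-5

Total volume = 378 + 176 = 554 mL.
[Pb^2+] = 8.34 × 10^-2 × (378/554) = 5.690 x 10^-2 M
[Br^-] = 8.16 × 10^-2 × (176/554) = 2.592 × 10^-2 M
PbBr2(s) ⇌ Pb^2+(aq) + 2 Br^-(aq), so Q = [Pb^2+][Br^-]^2
Q = (5.690 × 10^-2)(2.592 × 10^-2)^2 = 3.82 × 10^-5
Q > Ksp, so PbBr2 will precipitate.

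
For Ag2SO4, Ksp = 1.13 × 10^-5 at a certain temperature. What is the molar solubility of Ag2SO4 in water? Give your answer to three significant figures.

Ag2SO4(s) <=> 2 Ag^+(aq) + SO4^2-(aq)
Ksp = [Ag^+]^2[SO4^2-]
Let s = molar solubility. Then [Ag^+] = 2s and [SO4^2-] = s.
So Ksp = (2s)^2 × s = 4s^3
s^3 = 1.13 × 10^-5 / 4, so s = 1.41 x 10^-2 M

s ≈ 1.41 × 10^-2 M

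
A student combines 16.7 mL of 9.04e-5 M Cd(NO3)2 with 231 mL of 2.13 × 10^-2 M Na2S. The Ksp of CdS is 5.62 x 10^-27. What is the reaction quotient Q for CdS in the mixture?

Q ≈ 1.21e-7

Total volume = 16.7 + 231 = 247.7 mL.
[Cd^2+] = 9.04 × 10^-5 × (16.7/247.7) = 6.095 × 10^-6 M
[S^2-] = 2.13 × 10^-2 × (231/247.7) = 1.986 x 10^-2 M
CdS(s) <=> Cd^2+ + S^2-, so Q = [Cd^2+][S^2-]
Q = (6.095 × 10^-6)(1.986 x 10^-2) = 1.21 × 10^-7
Q > Ksp, so CdS will precipitate.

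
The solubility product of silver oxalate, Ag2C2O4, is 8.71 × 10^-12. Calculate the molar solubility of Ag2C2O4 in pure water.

s ≈ 1.30 × 10^-4 M

Ag2C2O4(s) ⇌ 2 Ag^+ + C2O4^2-
Ksp = [Ag^+]^2[C2O4^2-]
For each mole of Ag2C2O4 that dissolves: [Ag^+] = 2s, [C2O4^2-] = s.
Substituting: Ksp = (2s)^2s = 4s^3
s^3 = 8.71 × 10^-12 / 4, so s = 1.30 × 10^-4 M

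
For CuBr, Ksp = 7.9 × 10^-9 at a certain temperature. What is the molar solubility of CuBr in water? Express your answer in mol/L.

CuBr(s) ⇌ Cu^+ + Br^-
Ksp = [Cu^+][Br^-]
For each mole of CuBr that dissolves: [Cu^+] = s, [Br^-] = s.
Ksp = s × s = s^2
s = (7.9 × 10^-9)^(1/2) = 8.9 × 10^-5 M

8.9e-5 M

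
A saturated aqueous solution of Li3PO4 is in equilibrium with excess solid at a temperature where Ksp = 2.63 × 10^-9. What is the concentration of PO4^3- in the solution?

Li3PO4(s) ⇌ 3 Li^+(aq) + PO4^3-(aq)
Ksp = [Li^+]^3[PO4^3-]
For each mole of Li3PO4 that dissolves: [Li^+] = 3s, [PO4^3-] = s.
Ksp = (3s)^3s = 27s^4
s^4 = 2.63 × 10^-9 / 27, so s = 3.142 x 10^-3 M
[PO4^3-] = s = 3.14 x 10^-3 M

[PO4^3-] ≈ 3.14 x 10^-3 M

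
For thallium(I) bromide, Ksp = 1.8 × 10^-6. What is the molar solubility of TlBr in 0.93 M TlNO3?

TlBr(s) ⇌ Tl^+(aq) + Br^-(aq)
Ksp = [Tl^+][Br^-]
Let s be the molar solubility in this solution. [Tl^+] = 0.93 + s ≈ 0.93, [Br^-] = s (since Tl^+ from TlNO3 dominates).
Ksp ≈ 0.93 × s
s = 1.9 × 10^-6 M
Check: s = 1.9 × 10^-6 ≪ 0.93, so the approximation is valid.

1.9 × 10^-6 M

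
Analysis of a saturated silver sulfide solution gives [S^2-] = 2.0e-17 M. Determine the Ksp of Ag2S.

Ag2S(s) <=> 2 Ag^+ + S^2-
Stoichiometry gives [Ag^+] = (2/1)[S^2-] = 4.00 × 10^-17 M.
Ksp = [Ag^+]^2[S^2-]
Ksp = (4.00 × 10^-17)^2 × 2.0 × 10^-17 = 3.2 × 10^-50

Ksp ≈ 3.2e-50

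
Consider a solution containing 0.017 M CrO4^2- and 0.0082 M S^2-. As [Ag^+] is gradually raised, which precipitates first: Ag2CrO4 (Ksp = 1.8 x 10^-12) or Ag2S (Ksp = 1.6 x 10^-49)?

Ag2S

Precipitation of each salt starts when its ion product equals its Ksp.
For Ag2CrO4: 1.8 x 10^-12 = 0.017 × [Ag^+]^2  ⇒  [Ag^+] = 1.0 × 10^-5 M.
For Ag2S: 1.6 x 10^-49 = 0.0082 × [Ag^+]^2  ⇒  [Ag^+] = 4.4 × 10^-24 M.
The salt with the lower threshold [Ag^+] precipitates first: Ag2S.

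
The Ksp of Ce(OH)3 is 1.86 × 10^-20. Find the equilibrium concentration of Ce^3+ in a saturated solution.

[Ce^3+] ≈ 5.12e-6 M

Ce(OH)3(s) ⇌ Ce^3+ + 3 OH^-
Ksp = [Ce^3+][OH^-]^3
For each mole of Ce(OH)3 that dissolves: [Ce^3+] = s, [OH^-] = 3s.
Substituting: Ksp = s(3s)^3 = 27s^4
s^4 = 1.86 × 10^-20 / 27, so s = 5.123 × 10^-6 M
[Ce^3+] = s = 5.12 × 10^-6 M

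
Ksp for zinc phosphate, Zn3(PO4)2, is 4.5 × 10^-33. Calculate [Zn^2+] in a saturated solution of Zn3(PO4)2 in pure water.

[Zn^2+] ≈ 4.0e-7 M

Zn3(PO4)2(s) ⇌ 3 Zn^2+ + 2 PO4^3-
Ksp = [Zn^2+]^3[PO4^3-]^2
For each mole of Zn3(PO4)2 that dissolves: [Zn^2+] = 3s, [PO4^3-] = 2s.
So Ksp = (3s)^3 × (2s)^2 = 108s^5
Solving, s = (4.5 × 10^-33/108)^(1/5) = 1.33 x 10^-7 M
[Zn^2+] = 3s = 4.0 × 10^-7 M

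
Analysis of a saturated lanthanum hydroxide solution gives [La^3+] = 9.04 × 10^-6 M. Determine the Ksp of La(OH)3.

Ksp = 1.80 × 10^-19

La(OH)3(s) <=> La^3+ + 3 OH^-
Stoichiometry gives [OH^-] = (3/1)[La^3+] = 2.712 × 10^-5 M.
Ksp = [La^3+][OH^-]^3
Ksp = 9.04 × 10^-6 × (2.712 × 10^-5)^3 = 1.80 × 10^-19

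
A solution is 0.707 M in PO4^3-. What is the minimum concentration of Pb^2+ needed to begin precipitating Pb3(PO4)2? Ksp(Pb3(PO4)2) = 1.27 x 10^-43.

Pb3(PO4)2(s) ⇌ 3 Pb^2+ + 2 PO4^3-
Ksp = [Pb^2+]^3[PO4^3-]^2
Precipitation begins when Q = Ksp. With [PO4^3-] = 0.707 M:
1.27 x 10^-43 = (0.707)^2 × [Pb^2+]^3
[Pb^2+] = (1.27 x 10^-43 / 4.998 × 10^-1)^(1/3) = 6.33 × 10^-15 M

[Pb^2+] = 6.33 x 10^-15 M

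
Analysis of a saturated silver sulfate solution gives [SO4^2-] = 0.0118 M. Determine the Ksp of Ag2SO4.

Ag2SO4(s) ⇌ 2 Ag^+ + SO4^2-
Stoichiometry gives [Ag^+] = (2/1)[SO4^2-] = 2.360 × 10^-2 M.
Ksp = [Ag^+]^2[SO4^2-]
Ksp = (2.360 x 10^-2)^2 × 1.18 x 10^-2 = 6.57 x 10^-6

Ksp = 6.57e-6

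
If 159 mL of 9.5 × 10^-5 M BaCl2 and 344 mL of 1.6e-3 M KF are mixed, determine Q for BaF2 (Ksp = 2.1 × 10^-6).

Total volume = 159 + 344 = 503 mL.
[Ba^2+] = 9.5 × 10^-5 × (159/503) = 3.00 × 10^-5 M
[F^-] = 1.6 × 10^-3 × (344/503) = 1.09 × 10^-3 M
BaF2(s) ⇌ Ba^2+ + 2 F^-, so Q = [Ba^2+][F^-]^2
Q = (3.00 x 10^-5)(1.09 x 10^-3)^2 = 3.6 × 10^-11
Q < Ksp, so no precipitate of BaF2 forms.

Q ≈ 3.6 x 10^-11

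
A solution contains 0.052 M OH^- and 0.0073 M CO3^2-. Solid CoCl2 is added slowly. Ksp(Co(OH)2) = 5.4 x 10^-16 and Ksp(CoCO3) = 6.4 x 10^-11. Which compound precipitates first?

Each salt begins to precipitate when Q = Ksp, i.e. when [Co^2+] reaches its threshold.
For Co(OH)2: 5.4 x 10^-16 = (0.052)^2 × [Co^2+]  ⇒  [Co^2+] = 2.0 × 10^-13 M.
For CoCO3: 6.4 x 10^-11 = 0.0073 × [Co^2+]  ⇒  [Co^2+] = 8.8 x 10^-9 M.
The salt with the lower threshold [Co^2+] precipitates first: Co(OH)2.

Co(OH)2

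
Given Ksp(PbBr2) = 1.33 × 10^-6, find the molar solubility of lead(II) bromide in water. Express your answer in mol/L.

6.93e-3 M

PbBr2(s) ⇌ Pb^2+ + 2 Br^-
Ksp = [Pb^2+][Br^-]^2
Let s = molar solubility. Then [Pb^2+] = s and [Br^-] = 2s.
Substituting: Ksp = s(2s)^2 = 4s^3
s^3 = 1.33 × 10^-6 / 4, so s = 6.93 × 10^-3 M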